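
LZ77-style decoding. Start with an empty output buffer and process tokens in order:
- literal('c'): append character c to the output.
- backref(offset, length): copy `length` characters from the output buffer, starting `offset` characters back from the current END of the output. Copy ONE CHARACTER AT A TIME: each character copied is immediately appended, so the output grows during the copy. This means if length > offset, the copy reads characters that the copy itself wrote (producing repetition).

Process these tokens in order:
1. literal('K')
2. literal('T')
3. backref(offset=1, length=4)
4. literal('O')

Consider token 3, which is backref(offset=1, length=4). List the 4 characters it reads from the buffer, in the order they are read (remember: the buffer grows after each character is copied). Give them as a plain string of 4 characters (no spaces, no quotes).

Token 1: literal('K'). Output: "K"
Token 2: literal('T'). Output: "KT"
Token 3: backref(off=1, len=4). Buffer before: "KT" (len 2)
  byte 1: read out[1]='T', append. Buffer now: "KTT"
  byte 2: read out[2]='T', append. Buffer now: "KTTT"
  byte 3: read out[3]='T', append. Buffer now: "KTTTT"
  byte 4: read out[4]='T', append. Buffer now: "KTTTTT"

Answer: TTTT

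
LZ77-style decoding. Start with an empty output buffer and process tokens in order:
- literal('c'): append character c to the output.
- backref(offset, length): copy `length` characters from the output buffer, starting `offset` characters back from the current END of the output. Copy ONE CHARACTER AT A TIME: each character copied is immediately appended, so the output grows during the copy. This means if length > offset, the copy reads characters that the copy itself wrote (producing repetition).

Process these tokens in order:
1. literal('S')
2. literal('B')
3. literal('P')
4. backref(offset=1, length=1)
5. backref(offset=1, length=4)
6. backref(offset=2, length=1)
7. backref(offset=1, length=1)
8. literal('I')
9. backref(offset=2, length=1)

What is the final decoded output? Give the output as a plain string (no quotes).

Token 1: literal('S'). Output: "S"
Token 2: literal('B'). Output: "SB"
Token 3: literal('P'). Output: "SBP"
Token 4: backref(off=1, len=1). Copied 'P' from pos 2. Output: "SBPP"
Token 5: backref(off=1, len=4) (overlapping!). Copied 'PPPP' from pos 3. Output: "SBPPPPPP"
Token 6: backref(off=2, len=1). Copied 'P' from pos 6. Output: "SBPPPPPPP"
Token 7: backref(off=1, len=1). Copied 'P' from pos 8. Output: "SBPPPPPPPP"
Token 8: literal('I'). Output: "SBPPPPPPPPI"
Token 9: backref(off=2, len=1). Copied 'P' from pos 9. Output: "SBPPPPPPPPIP"

Answer: SBPPPPPPPPIP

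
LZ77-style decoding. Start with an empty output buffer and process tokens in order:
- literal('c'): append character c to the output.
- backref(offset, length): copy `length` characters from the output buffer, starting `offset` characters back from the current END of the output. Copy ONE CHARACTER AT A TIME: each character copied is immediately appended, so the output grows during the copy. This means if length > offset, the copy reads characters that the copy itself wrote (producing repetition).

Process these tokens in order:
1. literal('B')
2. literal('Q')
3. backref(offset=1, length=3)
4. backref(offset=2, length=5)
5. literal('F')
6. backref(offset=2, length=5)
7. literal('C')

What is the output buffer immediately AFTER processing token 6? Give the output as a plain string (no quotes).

Token 1: literal('B'). Output: "B"
Token 2: literal('Q'). Output: "BQ"
Token 3: backref(off=1, len=3) (overlapping!). Copied 'QQQ' from pos 1. Output: "BQQQQ"
Token 4: backref(off=2, len=5) (overlapping!). Copied 'QQQQQ' from pos 3. Output: "BQQQQQQQQQ"
Token 5: literal('F'). Output: "BQQQQQQQQQF"
Token 6: backref(off=2, len=5) (overlapping!). Copied 'QFQFQ' from pos 9. Output: "BQQQQQQQQQFQFQFQ"

Answer: BQQQQQQQQQFQFQFQ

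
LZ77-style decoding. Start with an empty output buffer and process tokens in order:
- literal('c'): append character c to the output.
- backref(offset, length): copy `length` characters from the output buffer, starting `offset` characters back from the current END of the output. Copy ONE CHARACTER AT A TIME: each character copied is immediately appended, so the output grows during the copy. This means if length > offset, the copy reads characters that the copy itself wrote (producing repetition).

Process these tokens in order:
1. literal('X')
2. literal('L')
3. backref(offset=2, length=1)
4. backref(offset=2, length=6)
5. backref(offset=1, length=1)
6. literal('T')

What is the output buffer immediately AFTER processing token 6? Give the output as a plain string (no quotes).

Token 1: literal('X'). Output: "X"
Token 2: literal('L'). Output: "XL"
Token 3: backref(off=2, len=1). Copied 'X' from pos 0. Output: "XLX"
Token 4: backref(off=2, len=6) (overlapping!). Copied 'LXLXLX' from pos 1. Output: "XLXLXLXLX"
Token 5: backref(off=1, len=1). Copied 'X' from pos 8. Output: "XLXLXLXLXX"
Token 6: literal('T'). Output: "XLXLXLXLXXT"

Answer: XLXLXLXLXXT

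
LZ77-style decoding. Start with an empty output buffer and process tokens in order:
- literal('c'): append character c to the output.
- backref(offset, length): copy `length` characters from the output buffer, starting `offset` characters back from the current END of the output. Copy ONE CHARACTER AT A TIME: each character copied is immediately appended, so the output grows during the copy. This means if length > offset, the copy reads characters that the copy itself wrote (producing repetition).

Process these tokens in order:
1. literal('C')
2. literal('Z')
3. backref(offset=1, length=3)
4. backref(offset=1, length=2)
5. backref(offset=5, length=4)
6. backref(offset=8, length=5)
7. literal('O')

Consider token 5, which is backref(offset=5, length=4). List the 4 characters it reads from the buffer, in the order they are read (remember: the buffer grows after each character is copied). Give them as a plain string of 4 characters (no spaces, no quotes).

Answer: ZZZZ

Derivation:
Token 1: literal('C'). Output: "C"
Token 2: literal('Z'). Output: "CZ"
Token 3: backref(off=1, len=3) (overlapping!). Copied 'ZZZ' from pos 1. Output: "CZZZZ"
Token 4: backref(off=1, len=2) (overlapping!). Copied 'ZZ' from pos 4. Output: "CZZZZZZ"
Token 5: backref(off=5, len=4). Buffer before: "CZZZZZZ" (len 7)
  byte 1: read out[2]='Z', append. Buffer now: "CZZZZZZZ"
  byte 2: read out[3]='Z', append. Buffer now: "CZZZZZZZZ"
  byte 3: read out[4]='Z', append. Buffer now: "CZZZZZZZZZ"
  byte 4: read out[5]='Z', append. Buffer now: "CZZZZZZZZZZ"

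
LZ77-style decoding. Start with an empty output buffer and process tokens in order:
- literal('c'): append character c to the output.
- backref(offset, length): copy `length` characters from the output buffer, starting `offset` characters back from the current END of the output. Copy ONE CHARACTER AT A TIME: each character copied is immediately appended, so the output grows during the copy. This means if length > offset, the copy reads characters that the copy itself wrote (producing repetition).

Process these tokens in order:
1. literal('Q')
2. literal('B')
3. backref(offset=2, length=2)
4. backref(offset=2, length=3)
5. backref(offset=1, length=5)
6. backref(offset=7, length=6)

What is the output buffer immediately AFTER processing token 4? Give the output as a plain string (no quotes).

Token 1: literal('Q'). Output: "Q"
Token 2: literal('B'). Output: "QB"
Token 3: backref(off=2, len=2). Copied 'QB' from pos 0. Output: "QBQB"
Token 4: backref(off=2, len=3) (overlapping!). Copied 'QBQ' from pos 2. Output: "QBQBQBQ"

Answer: QBQBQBQ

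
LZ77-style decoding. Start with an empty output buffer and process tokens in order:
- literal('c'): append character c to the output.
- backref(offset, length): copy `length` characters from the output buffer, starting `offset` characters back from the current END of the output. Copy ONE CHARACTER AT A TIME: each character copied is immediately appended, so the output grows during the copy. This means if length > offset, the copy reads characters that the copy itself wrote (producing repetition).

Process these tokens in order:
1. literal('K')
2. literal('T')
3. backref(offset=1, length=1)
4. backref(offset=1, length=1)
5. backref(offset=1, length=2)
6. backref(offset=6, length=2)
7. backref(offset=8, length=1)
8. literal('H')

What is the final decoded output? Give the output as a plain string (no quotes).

Answer: KTTTTTKTKH

Derivation:
Token 1: literal('K'). Output: "K"
Token 2: literal('T'). Output: "KT"
Token 3: backref(off=1, len=1). Copied 'T' from pos 1. Output: "KTT"
Token 4: backref(off=1, len=1). Copied 'T' from pos 2. Output: "KTTT"
Token 5: backref(off=1, len=2) (overlapping!). Copied 'TT' from pos 3. Output: "KTTTTT"
Token 6: backref(off=6, len=2). Copied 'KT' from pos 0. Output: "KTTTTTKT"
Token 7: backref(off=8, len=1). Copied 'K' from pos 0. Output: "KTTTTTKTK"
Token 8: literal('H'). Output: "KTTTTTKTKH"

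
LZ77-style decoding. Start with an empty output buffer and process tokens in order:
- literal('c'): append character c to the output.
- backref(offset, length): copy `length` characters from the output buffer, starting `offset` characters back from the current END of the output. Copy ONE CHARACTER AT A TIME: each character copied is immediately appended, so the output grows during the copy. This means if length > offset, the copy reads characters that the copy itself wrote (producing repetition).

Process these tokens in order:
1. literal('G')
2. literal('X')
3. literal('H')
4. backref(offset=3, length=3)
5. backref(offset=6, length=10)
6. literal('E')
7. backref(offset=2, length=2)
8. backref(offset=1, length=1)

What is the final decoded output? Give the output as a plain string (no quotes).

Token 1: literal('G'). Output: "G"
Token 2: literal('X'). Output: "GX"
Token 3: literal('H'). Output: "GXH"
Token 4: backref(off=3, len=3). Copied 'GXH' from pos 0. Output: "GXHGXH"
Token 5: backref(off=6, len=10) (overlapping!). Copied 'GXHGXHGXHG' from pos 0. Output: "GXHGXHGXHGXHGXHG"
Token 6: literal('E'). Output: "GXHGXHGXHGXHGXHGE"
Token 7: backref(off=2, len=2). Copied 'GE' from pos 15. Output: "GXHGXHGXHGXHGXHGEGE"
Token 8: backref(off=1, len=1). Copied 'E' from pos 18. Output: "GXHGXHGXHGXHGXHGEGEE"

Answer: GXHGXHGXHGXHGXHGEGEE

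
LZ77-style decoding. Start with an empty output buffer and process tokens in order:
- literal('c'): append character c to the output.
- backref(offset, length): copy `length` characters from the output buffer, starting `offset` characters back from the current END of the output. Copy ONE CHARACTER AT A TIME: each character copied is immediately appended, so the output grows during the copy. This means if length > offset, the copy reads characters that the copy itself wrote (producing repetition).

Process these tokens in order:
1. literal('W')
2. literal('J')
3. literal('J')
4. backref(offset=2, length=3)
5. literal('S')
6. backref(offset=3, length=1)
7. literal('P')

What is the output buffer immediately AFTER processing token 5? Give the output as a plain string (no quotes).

Token 1: literal('W'). Output: "W"
Token 2: literal('J'). Output: "WJ"
Token 3: literal('J'). Output: "WJJ"
Token 4: backref(off=2, len=3) (overlapping!). Copied 'JJJ' from pos 1. Output: "WJJJJJ"
Token 5: literal('S'). Output: "WJJJJJS"

Answer: WJJJJJS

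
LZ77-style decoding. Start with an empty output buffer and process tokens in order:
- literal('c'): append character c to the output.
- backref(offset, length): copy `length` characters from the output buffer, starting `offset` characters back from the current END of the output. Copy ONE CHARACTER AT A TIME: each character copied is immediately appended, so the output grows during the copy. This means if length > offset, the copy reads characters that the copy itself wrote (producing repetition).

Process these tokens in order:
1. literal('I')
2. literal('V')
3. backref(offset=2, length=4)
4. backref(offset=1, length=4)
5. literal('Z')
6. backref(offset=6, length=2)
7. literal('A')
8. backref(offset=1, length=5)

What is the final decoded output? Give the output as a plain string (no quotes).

Answer: IVIVIVVVVVZVVAAAAAA

Derivation:
Token 1: literal('I'). Output: "I"
Token 2: literal('V'). Output: "IV"
Token 3: backref(off=2, len=4) (overlapping!). Copied 'IVIV' from pos 0. Output: "IVIVIV"
Token 4: backref(off=1, len=4) (overlapping!). Copied 'VVVV' from pos 5. Output: "IVIVIVVVVV"
Token 5: literal('Z'). Output: "IVIVIVVVVVZ"
Token 6: backref(off=6, len=2). Copied 'VV' from pos 5. Output: "IVIVIVVVVVZVV"
Token 7: literal('A'). Output: "IVIVIVVVVVZVVA"
Token 8: backref(off=1, len=5) (overlapping!). Copied 'AAAAA' from pos 13. Output: "IVIVIVVVVVZVVAAAAAA"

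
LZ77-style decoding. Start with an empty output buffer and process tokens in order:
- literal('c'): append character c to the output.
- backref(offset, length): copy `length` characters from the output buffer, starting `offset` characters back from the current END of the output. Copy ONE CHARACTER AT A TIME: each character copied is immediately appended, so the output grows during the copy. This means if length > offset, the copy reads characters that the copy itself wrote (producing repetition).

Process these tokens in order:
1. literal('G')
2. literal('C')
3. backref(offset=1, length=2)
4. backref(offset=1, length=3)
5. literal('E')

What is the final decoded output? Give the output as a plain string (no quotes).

Token 1: literal('G'). Output: "G"
Token 2: literal('C'). Output: "GC"
Token 3: backref(off=1, len=2) (overlapping!). Copied 'CC' from pos 1. Output: "GCCC"
Token 4: backref(off=1, len=3) (overlapping!). Copied 'CCC' from pos 3. Output: "GCCCCCC"
Token 5: literal('E'). Output: "GCCCCCCE"

Answer: GCCCCCCE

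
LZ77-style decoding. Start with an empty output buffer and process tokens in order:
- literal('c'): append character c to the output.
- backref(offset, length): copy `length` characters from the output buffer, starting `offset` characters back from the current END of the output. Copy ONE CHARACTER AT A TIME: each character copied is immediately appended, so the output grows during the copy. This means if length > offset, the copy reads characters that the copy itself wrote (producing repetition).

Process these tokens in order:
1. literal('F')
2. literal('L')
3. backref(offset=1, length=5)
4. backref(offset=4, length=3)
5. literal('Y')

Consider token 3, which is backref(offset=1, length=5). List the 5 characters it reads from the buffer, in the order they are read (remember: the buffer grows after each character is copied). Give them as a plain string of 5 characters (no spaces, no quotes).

Answer: LLLLL

Derivation:
Token 1: literal('F'). Output: "F"
Token 2: literal('L'). Output: "FL"
Token 3: backref(off=1, len=5). Buffer before: "FL" (len 2)
  byte 1: read out[1]='L', append. Buffer now: "FLL"
  byte 2: read out[2]='L', append. Buffer now: "FLLL"
  byte 3: read out[3]='L', append. Buffer now: "FLLLL"
  byte 4: read out[4]='L', append. Buffer now: "FLLLLL"
  byte 5: read out[5]='L', append. Buffer now: "FLLLLLL"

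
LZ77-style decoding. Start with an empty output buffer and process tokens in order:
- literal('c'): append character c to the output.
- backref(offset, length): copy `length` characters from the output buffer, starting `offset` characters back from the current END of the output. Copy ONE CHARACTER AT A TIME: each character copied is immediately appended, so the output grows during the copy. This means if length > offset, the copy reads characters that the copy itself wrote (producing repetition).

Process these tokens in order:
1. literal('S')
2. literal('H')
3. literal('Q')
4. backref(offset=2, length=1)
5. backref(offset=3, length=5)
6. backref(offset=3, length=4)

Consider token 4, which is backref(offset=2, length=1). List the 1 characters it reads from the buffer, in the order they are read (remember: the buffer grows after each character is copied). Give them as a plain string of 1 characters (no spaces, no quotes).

Token 1: literal('S'). Output: "S"
Token 2: literal('H'). Output: "SH"
Token 3: literal('Q'). Output: "SHQ"
Token 4: backref(off=2, len=1). Buffer before: "SHQ" (len 3)
  byte 1: read out[1]='H', append. Buffer now: "SHQH"

Answer: H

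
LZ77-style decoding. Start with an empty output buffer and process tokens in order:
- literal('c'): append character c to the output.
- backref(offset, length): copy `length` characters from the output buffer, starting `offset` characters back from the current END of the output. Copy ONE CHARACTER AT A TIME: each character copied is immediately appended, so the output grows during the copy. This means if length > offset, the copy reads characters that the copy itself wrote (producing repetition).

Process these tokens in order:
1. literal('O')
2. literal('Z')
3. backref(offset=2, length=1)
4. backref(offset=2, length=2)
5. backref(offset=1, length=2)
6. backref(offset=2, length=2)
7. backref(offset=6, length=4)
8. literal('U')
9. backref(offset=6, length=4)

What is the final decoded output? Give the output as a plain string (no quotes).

Answer: OZOZOOOOOZOOOUOZOO

Derivation:
Token 1: literal('O'). Output: "O"
Token 2: literal('Z'). Output: "OZ"
Token 3: backref(off=2, len=1). Copied 'O' from pos 0. Output: "OZO"
Token 4: backref(off=2, len=2). Copied 'ZO' from pos 1. Output: "OZOZO"
Token 5: backref(off=1, len=2) (overlapping!). Copied 'OO' from pos 4. Output: "OZOZOOO"
Token 6: backref(off=2, len=2). Copied 'OO' from pos 5. Output: "OZOZOOOOO"
Token 7: backref(off=6, len=4). Copied 'ZOOO' from pos 3. Output: "OZOZOOOOOZOOO"
Token 8: literal('U'). Output: "OZOZOOOOOZOOOU"
Token 9: backref(off=6, len=4). Copied 'OZOO' from pos 8. Output: "OZOZOOOOOZOOOUOZOO"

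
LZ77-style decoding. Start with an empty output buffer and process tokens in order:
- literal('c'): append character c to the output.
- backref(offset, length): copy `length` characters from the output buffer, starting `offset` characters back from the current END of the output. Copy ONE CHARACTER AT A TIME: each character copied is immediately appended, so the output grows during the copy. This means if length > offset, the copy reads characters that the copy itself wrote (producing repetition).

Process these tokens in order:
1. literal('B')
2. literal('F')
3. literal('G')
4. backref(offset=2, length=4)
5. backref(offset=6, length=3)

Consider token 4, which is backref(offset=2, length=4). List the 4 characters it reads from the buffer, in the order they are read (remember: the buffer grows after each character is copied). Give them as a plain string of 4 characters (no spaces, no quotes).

Answer: FGFG

Derivation:
Token 1: literal('B'). Output: "B"
Token 2: literal('F'). Output: "BF"
Token 3: literal('G'). Output: "BFG"
Token 4: backref(off=2, len=4). Buffer before: "BFG" (len 3)
  byte 1: read out[1]='F', append. Buffer now: "BFGF"
  byte 2: read out[2]='G', append. Buffer now: "BFGFG"
  byte 3: read out[3]='F', append. Buffer now: "BFGFGF"
  byte 4: read out[4]='G', append. Buffer now: "BFGFGFG"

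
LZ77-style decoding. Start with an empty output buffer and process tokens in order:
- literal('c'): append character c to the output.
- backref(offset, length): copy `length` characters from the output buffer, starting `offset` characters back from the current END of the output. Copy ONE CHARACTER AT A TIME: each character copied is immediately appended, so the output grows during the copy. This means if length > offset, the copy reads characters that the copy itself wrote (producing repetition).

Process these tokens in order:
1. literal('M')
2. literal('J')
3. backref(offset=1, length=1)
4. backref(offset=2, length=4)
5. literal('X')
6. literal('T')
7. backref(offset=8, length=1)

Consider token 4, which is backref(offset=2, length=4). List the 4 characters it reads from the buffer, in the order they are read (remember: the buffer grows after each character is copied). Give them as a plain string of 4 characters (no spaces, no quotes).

Token 1: literal('M'). Output: "M"
Token 2: literal('J'). Output: "MJ"
Token 3: backref(off=1, len=1). Copied 'J' from pos 1. Output: "MJJ"
Token 4: backref(off=2, len=4). Buffer before: "MJJ" (len 3)
  byte 1: read out[1]='J', append. Buffer now: "MJJJ"
  byte 2: read out[2]='J', append. Buffer now: "MJJJJ"
  byte 3: read out[3]='J', append. Buffer now: "MJJJJJ"
  byte 4: read out[4]='J', append. Buffer now: "MJJJJJJ"

Answer: JJJJ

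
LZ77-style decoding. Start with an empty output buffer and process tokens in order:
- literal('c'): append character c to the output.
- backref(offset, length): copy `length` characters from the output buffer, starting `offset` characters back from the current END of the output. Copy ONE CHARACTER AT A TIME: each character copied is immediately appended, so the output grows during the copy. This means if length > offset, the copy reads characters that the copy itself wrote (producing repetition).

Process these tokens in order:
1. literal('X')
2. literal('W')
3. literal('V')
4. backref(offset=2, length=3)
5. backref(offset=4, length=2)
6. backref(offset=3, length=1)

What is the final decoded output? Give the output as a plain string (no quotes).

Answer: XWVWVWVWW

Derivation:
Token 1: literal('X'). Output: "X"
Token 2: literal('W'). Output: "XW"
Token 3: literal('V'). Output: "XWV"
Token 4: backref(off=2, len=3) (overlapping!). Copied 'WVW' from pos 1. Output: "XWVWVW"
Token 5: backref(off=4, len=2). Copied 'VW' from pos 2. Output: "XWVWVWVW"
Token 6: backref(off=3, len=1). Copied 'W' from pos 5. Output: "XWVWVWVWW"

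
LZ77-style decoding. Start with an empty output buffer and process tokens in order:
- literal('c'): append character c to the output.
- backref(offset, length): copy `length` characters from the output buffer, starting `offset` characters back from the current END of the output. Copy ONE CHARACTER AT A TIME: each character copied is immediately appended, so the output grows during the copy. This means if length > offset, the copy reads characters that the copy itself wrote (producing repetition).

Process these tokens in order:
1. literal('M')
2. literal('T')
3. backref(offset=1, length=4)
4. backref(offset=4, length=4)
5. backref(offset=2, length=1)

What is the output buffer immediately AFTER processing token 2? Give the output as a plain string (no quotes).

Token 1: literal('M'). Output: "M"
Token 2: literal('T'). Output: "MT"

Answer: MT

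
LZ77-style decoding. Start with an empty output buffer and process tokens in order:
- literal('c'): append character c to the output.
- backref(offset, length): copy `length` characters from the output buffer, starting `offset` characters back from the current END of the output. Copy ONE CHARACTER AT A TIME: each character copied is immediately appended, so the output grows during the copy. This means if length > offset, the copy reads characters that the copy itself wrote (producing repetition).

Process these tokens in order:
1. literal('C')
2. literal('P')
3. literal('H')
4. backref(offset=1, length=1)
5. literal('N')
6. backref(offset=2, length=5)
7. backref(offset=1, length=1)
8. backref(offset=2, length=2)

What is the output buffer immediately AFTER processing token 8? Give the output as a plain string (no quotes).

Answer: CPHHNHNHNHHHH

Derivation:
Token 1: literal('C'). Output: "C"
Token 2: literal('P'). Output: "CP"
Token 3: literal('H'). Output: "CPH"
Token 4: backref(off=1, len=1). Copied 'H' from pos 2. Output: "CPHH"
Token 5: literal('N'). Output: "CPHHN"
Token 6: backref(off=2, len=5) (overlapping!). Copied 'HNHNH' from pos 3. Output: "CPHHNHNHNH"
Token 7: backref(off=1, len=1). Copied 'H' from pos 9. Output: "CPHHNHNHNHH"
Token 8: backref(off=2, len=2). Copied 'HH' from pos 9. Output: "CPHHNHNHNHHHH"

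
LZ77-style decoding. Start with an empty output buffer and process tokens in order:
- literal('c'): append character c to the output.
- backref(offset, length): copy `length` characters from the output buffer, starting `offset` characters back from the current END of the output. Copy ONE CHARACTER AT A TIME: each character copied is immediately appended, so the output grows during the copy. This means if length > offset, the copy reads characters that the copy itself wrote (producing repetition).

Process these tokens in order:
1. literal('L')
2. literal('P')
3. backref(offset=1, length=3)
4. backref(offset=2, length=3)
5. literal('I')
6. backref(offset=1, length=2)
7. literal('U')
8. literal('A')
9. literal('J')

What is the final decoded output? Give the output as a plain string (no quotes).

Answer: LPPPPPPPIIIUAJ

Derivation:
Token 1: literal('L'). Output: "L"
Token 2: literal('P'). Output: "LP"
Token 3: backref(off=1, len=3) (overlapping!). Copied 'PPP' from pos 1. Output: "LPPPP"
Token 4: backref(off=2, len=3) (overlapping!). Copied 'PPP' from pos 3. Output: "LPPPPPPP"
Token 5: literal('I'). Output: "LPPPPPPPI"
Token 6: backref(off=1, len=2) (overlapping!). Copied 'II' from pos 8. Output: "LPPPPPPPIII"
Token 7: literal('U'). Output: "LPPPPPPPIIIU"
Token 8: literal('A'). Output: "LPPPPPPPIIIUA"
Token 9: literal('J'). Output: "LPPPPPPPIIIUAJ"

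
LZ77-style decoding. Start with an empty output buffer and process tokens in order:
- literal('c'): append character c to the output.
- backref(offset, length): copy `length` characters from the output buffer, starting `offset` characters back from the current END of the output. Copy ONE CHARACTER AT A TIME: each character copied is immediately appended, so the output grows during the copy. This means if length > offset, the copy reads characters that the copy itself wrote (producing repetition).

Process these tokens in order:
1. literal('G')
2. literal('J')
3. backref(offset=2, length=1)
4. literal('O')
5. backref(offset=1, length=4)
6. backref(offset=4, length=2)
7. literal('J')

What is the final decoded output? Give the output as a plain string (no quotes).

Answer: GJGOOOOOOOJ

Derivation:
Token 1: literal('G'). Output: "G"
Token 2: literal('J'). Output: "GJ"
Token 3: backref(off=2, len=1). Copied 'G' from pos 0. Output: "GJG"
Token 4: literal('O'). Output: "GJGO"
Token 5: backref(off=1, len=4) (overlapping!). Copied 'OOOO' from pos 3. Output: "GJGOOOOO"
Token 6: backref(off=4, len=2). Copied 'OO' from pos 4. Output: "GJGOOOOOOO"
Token 7: literal('J'). Output: "GJGOOOOOOOJ"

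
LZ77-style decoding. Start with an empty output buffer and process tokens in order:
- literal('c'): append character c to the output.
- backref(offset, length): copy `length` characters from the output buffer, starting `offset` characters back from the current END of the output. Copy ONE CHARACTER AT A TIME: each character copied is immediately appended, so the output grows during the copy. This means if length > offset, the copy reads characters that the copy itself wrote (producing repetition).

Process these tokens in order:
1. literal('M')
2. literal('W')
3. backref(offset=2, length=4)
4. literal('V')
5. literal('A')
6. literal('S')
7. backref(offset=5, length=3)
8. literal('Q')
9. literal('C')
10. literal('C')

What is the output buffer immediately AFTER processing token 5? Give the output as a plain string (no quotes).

Token 1: literal('M'). Output: "M"
Token 2: literal('W'). Output: "MW"
Token 3: backref(off=2, len=4) (overlapping!). Copied 'MWMW' from pos 0. Output: "MWMWMW"
Token 4: literal('V'). Output: "MWMWMWV"
Token 5: literal('A'). Output: "MWMWMWVA"

Answer: MWMWMWVA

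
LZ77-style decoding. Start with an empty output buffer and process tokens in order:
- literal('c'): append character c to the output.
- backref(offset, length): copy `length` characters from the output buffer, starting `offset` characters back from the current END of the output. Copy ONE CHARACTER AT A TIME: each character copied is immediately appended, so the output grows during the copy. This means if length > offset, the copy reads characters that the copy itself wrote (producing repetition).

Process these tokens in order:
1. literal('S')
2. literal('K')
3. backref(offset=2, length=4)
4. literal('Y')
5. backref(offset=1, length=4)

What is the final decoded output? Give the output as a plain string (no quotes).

Token 1: literal('S'). Output: "S"
Token 2: literal('K'). Output: "SK"
Token 3: backref(off=2, len=4) (overlapping!). Copied 'SKSK' from pos 0. Output: "SKSKSK"
Token 4: literal('Y'). Output: "SKSKSKY"
Token 5: backref(off=1, len=4) (overlapping!). Copied 'YYYY' from pos 6. Output: "SKSKSKYYYYY"

Answer: SKSKSKYYYYY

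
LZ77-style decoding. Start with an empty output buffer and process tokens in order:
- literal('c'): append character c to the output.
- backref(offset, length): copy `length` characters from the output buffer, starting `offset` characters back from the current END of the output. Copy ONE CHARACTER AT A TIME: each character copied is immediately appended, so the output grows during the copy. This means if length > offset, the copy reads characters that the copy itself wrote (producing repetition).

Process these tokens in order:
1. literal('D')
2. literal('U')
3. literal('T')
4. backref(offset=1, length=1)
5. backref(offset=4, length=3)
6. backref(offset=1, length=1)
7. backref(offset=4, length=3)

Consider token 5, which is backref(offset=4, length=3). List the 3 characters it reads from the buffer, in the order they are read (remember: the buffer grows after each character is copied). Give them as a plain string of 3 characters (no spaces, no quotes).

Token 1: literal('D'). Output: "D"
Token 2: literal('U'). Output: "DU"
Token 3: literal('T'). Output: "DUT"
Token 4: backref(off=1, len=1). Copied 'T' from pos 2. Output: "DUTT"
Token 5: backref(off=4, len=3). Buffer before: "DUTT" (len 4)
  byte 1: read out[0]='D', append. Buffer now: "DUTTD"
  byte 2: read out[1]='U', append. Buffer now: "DUTTDU"
  byte 3: read out[2]='T', append. Buffer now: "DUTTDUT"

Answer: DUT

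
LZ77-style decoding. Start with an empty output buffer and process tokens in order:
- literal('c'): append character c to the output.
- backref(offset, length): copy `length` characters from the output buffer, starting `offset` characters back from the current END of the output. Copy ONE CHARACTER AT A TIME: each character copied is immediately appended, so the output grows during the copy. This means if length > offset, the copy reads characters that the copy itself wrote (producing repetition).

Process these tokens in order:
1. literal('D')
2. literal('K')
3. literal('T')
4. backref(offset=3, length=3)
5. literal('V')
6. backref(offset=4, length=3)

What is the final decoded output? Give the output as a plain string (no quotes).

Answer: DKTDKTVDKT

Derivation:
Token 1: literal('D'). Output: "D"
Token 2: literal('K'). Output: "DK"
Token 3: literal('T'). Output: "DKT"
Token 4: backref(off=3, len=3). Copied 'DKT' from pos 0. Output: "DKTDKT"
Token 5: literal('V'). Output: "DKTDKTV"
Token 6: backref(off=4, len=3). Copied 'DKT' from pos 3. Output: "DKTDKTVDKT"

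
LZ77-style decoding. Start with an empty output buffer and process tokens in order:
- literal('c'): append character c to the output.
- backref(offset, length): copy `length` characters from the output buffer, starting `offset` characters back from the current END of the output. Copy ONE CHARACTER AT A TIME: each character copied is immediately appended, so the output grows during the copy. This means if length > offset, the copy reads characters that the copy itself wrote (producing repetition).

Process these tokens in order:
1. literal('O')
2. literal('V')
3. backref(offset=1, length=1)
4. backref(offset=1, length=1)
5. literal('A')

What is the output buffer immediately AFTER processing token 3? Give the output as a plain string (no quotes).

Token 1: literal('O'). Output: "O"
Token 2: literal('V'). Output: "OV"
Token 3: backref(off=1, len=1). Copied 'V' from pos 1. Output: "OVV"

Answer: OVV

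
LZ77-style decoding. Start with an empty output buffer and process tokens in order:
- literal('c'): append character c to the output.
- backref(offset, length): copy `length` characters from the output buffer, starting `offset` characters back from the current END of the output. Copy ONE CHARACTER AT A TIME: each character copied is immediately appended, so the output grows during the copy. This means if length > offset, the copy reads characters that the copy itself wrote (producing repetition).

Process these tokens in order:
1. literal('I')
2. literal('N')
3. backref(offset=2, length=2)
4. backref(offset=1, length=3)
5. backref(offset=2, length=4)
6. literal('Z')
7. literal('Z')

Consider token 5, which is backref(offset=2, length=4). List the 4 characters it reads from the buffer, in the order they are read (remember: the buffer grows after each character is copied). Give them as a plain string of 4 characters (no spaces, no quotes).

Answer: NNNN

Derivation:
Token 1: literal('I'). Output: "I"
Token 2: literal('N'). Output: "IN"
Token 3: backref(off=2, len=2). Copied 'IN' from pos 0. Output: "ININ"
Token 4: backref(off=1, len=3) (overlapping!). Copied 'NNN' from pos 3. Output: "ININNNN"
Token 5: backref(off=2, len=4). Buffer before: "ININNNN" (len 7)
  byte 1: read out[5]='N', append. Buffer now: "ININNNNN"
  byte 2: read out[6]='N', append. Buffer now: "ININNNNNN"
  byte 3: read out[7]='N', append. Buffer now: "ININNNNNNN"
  byte 4: read out[8]='N', append. Buffer now: "ININNNNNNNN"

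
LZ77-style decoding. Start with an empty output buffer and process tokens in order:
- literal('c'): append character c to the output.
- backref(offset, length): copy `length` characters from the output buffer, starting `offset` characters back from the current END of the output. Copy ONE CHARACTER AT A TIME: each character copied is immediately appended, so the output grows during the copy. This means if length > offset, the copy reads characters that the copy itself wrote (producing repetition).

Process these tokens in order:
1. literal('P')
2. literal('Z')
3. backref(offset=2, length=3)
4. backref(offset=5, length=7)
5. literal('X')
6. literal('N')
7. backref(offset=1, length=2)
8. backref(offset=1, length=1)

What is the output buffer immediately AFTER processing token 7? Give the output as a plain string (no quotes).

Token 1: literal('P'). Output: "P"
Token 2: literal('Z'). Output: "PZ"
Token 3: backref(off=2, len=3) (overlapping!). Copied 'PZP' from pos 0. Output: "PZPZP"
Token 4: backref(off=5, len=7) (overlapping!). Copied 'PZPZPPZ' from pos 0. Output: "PZPZPPZPZPPZ"
Token 5: literal('X'). Output: "PZPZPPZPZPPZX"
Token 6: literal('N'). Output: "PZPZPPZPZPPZXN"
Token 7: backref(off=1, len=2) (overlapping!). Copied 'NN' from pos 13. Output: "PZPZPPZPZPPZXNNN"

Answer: PZPZPPZPZPPZXNNN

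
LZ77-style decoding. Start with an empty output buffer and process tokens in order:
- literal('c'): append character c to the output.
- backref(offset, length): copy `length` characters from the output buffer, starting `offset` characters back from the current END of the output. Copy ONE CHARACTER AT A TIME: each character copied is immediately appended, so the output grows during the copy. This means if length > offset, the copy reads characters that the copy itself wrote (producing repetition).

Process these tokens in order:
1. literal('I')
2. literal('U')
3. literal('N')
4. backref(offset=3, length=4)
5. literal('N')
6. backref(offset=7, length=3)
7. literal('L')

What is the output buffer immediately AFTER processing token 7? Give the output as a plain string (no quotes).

Answer: IUNIUNINUNIL

Derivation:
Token 1: literal('I'). Output: "I"
Token 2: literal('U'). Output: "IU"
Token 3: literal('N'). Output: "IUN"
Token 4: backref(off=3, len=4) (overlapping!). Copied 'IUNI' from pos 0. Output: "IUNIUNI"
Token 5: literal('N'). Output: "IUNIUNIN"
Token 6: backref(off=7, len=3). Copied 'UNI' from pos 1. Output: "IUNIUNINUNI"
Token 7: literal('L'). Output: "IUNIUNINUNIL"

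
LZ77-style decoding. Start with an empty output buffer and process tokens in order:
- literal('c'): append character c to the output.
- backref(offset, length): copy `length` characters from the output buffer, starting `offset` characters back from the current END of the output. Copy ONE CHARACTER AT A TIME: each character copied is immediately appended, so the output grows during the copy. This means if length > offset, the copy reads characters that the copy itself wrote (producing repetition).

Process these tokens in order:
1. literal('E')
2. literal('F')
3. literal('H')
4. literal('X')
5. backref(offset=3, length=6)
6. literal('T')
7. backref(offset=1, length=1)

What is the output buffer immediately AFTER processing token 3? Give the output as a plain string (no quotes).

Token 1: literal('E'). Output: "E"
Token 2: literal('F'). Output: "EF"
Token 3: literal('H'). Output: "EFH"

Answer: EFH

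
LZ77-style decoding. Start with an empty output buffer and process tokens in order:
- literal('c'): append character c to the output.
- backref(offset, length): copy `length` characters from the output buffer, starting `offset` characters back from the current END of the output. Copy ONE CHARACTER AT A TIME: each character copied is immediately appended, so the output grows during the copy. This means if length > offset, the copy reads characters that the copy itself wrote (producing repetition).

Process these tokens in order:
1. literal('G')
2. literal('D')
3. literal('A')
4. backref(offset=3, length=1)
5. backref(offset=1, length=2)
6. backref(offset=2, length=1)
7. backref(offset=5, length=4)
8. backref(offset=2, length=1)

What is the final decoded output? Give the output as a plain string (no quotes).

Token 1: literal('G'). Output: "G"
Token 2: literal('D'). Output: "GD"
Token 3: literal('A'). Output: "GDA"
Token 4: backref(off=3, len=1). Copied 'G' from pos 0. Output: "GDAG"
Token 5: backref(off=1, len=2) (overlapping!). Copied 'GG' from pos 3. Output: "GDAGGG"
Token 6: backref(off=2, len=1). Copied 'G' from pos 4. Output: "GDAGGGG"
Token 7: backref(off=5, len=4). Copied 'AGGG' from pos 2. Output: "GDAGGGGAGGG"
Token 8: backref(off=2, len=1). Copied 'G' from pos 9. Output: "GDAGGGGAGGGG"

Answer: GDAGGGGAGGGG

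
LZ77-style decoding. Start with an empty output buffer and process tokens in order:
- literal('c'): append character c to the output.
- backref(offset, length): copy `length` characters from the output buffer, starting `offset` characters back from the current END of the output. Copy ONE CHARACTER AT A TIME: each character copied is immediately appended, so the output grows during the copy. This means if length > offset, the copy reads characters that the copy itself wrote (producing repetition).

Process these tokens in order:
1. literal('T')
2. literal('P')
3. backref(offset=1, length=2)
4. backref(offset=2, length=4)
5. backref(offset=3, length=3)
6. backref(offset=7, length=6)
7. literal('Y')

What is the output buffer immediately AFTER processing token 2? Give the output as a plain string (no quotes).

Token 1: literal('T'). Output: "T"
Token 2: literal('P'). Output: "TP"

Answer: TP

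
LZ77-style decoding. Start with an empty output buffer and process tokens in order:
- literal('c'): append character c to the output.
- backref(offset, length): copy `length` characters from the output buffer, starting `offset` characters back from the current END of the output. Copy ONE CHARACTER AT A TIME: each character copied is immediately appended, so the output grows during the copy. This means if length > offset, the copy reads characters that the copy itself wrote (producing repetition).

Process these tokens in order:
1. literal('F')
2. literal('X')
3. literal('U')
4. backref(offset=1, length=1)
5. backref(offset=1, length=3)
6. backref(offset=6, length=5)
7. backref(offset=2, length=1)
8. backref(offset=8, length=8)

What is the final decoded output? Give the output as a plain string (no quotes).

Token 1: literal('F'). Output: "F"
Token 2: literal('X'). Output: "FX"
Token 3: literal('U'). Output: "FXU"
Token 4: backref(off=1, len=1). Copied 'U' from pos 2. Output: "FXUU"
Token 5: backref(off=1, len=3) (overlapping!). Copied 'UUU' from pos 3. Output: "FXUUUUU"
Token 6: backref(off=6, len=5). Copied 'XUUUU' from pos 1. Output: "FXUUUUUXUUUU"
Token 7: backref(off=2, len=1). Copied 'U' from pos 10. Output: "FXUUUUUXUUUUU"
Token 8: backref(off=8, len=8). Copied 'UUXUUUUU' from pos 5. Output: "FXUUUUUXUUUUUUUXUUUUU"

Answer: FXUUUUUXUUUUUUUXUUUUU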